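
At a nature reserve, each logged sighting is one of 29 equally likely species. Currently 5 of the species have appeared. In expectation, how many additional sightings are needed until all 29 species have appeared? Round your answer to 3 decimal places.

109.503

With k distinct species already seen, the next new one takes an expected 29/(29-k) sightings.
Sum over k = 5,...,28: E = 29/24 + 29/23 + 29/22 + ... + 29/2 + 29/1 = 109.5028.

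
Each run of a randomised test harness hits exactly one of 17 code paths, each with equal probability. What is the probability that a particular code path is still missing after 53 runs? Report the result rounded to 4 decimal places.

0.0402

Each run misses the fixed code path with probability (17-1)/17 = 16/17, independently.
P(still missing after 53) = (16/17)^53 = 0.04023.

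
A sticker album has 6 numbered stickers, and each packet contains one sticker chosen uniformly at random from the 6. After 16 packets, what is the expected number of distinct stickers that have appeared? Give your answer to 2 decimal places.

5.68

For each sticker, P(seen in 16 packets) = 1 - (5/6)^16 = 0.946.
By linearity of expectation, E[distinct seen] = 6·(1 - (5/6)^16) = 5.675.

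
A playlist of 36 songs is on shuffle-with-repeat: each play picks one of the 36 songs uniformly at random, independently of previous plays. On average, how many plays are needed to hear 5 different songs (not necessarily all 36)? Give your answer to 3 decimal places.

5.303

Going from k to k+1 distinct takes a geometric number of plays with mean 36/(36-k).
Sum over k = 0,...,4: E = 36/36 + 36/35 + 36/34 + 36/33 + 36/32 = 5.3033.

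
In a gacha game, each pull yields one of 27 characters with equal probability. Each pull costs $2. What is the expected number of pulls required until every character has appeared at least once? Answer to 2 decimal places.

The wait to go from k to k+1 distinct characters is geometric with mean 27/(27-k).
E[T] = 27/27 + 27/26 + 27/25 + ... + 27/2 + 27/1 = 27·H_{27}.
H_{27} = 3.891, so E[T] = 105.069.

105.07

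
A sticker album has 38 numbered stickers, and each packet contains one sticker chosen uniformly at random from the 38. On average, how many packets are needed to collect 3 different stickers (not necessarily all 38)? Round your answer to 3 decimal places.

Going from k to k+1 distinct takes a geometric number of packets with mean 38/(38-k).
Sum over k = 0,...,2: E = 38/38 + 38/37 + 38/36 = 3.0826.

3.083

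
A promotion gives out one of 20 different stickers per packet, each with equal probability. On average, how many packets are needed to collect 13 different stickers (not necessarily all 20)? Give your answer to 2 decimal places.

20.10

Going from k to k+1 distinct takes a geometric number of packets with mean 20/(20-k).
Sum over k = 0,...,12: E = 20/20 + 20/19 + 20/18 + ... + 20/9 + 20/8 = 20.098.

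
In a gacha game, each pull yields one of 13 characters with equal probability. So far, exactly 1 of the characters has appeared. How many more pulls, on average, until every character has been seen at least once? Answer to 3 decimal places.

40.342

The wait to go from k to k+1 distinct characters is geometric with mean 13/(13-k).
Sum over k = 1,...,12: E = 13/12 + 13/11 + 13/10 + ... + 13/2 + 13/1 = 40.3417.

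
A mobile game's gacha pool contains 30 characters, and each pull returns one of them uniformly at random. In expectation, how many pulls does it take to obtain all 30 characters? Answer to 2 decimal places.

The wait to go from k to k+1 distinct characters is geometric with mean 30/(30-k).
E[T] = 30/30 + 30/29 + 30/28 + ... + 30/2 + 30/1 = 30·H_{30}.
H_{30} = 3.995, so E[T] = 119.850.

119.85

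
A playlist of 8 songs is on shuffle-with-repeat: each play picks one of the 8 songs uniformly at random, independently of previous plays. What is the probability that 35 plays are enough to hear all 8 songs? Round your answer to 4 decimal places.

Let A_i be the event that song i is missing after 35 plays. By inclusion–exclusion on the A_i,
P(all seen) = Σ_{j=0}^{8} (-1)^j C(8,j)((8-j)/8)^35
= 1.00000 - 0.07471 + 0.00119 - 0.00000 + 0.00000 - 0.00000 + 0.00000 - 0.00000 + 0.00000
= 0.92647.

0.9265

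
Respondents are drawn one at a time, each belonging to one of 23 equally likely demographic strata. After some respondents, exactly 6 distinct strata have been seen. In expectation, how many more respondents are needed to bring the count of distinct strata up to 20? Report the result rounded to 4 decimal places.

36.9430

With k distinct strata already seen, the next new one takes an expected 23/(23-k) respondents.
Sum over k = 6,...,19: E = 23/17 + 23/16 + 23/15 + ... + 23/5 + 23/4 = 36.94304.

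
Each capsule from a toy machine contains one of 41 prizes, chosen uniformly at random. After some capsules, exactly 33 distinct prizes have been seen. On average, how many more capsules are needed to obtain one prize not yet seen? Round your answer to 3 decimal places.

5.125

Each capsule yields a new prize with probability (41-33)/41 = 8/41, so the wait is geometric with mean 41/8.
E = 41/8 = 5.1250.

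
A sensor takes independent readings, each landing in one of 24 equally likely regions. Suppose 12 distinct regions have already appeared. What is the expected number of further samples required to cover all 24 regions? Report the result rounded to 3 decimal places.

From k distinct to k+1 distinct takes on average 24/(24-k) samples.
Sum over k = 12,...,23: E = 24/12 + 24/11 + 24/10 + ... + 24/2 + 24/1 = 74.4771.

74.477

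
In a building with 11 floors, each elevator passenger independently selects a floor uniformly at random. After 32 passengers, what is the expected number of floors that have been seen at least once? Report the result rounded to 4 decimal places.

10.4790

For each floor, P(seen in 32 passengers) = 1 - (10/11)^32 = 0.95264.
By linearity of expectation, E[distinct seen] = 11·(1 - (10/11)^32) = 10.47901.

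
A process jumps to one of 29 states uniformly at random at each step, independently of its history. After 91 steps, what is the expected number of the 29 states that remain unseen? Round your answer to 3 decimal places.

For each state, P(unseen after 91) = (28/29)^91 = 0.0410.
By linearity of expectation, E[unseen] = 29·(28/29)^91 = 1.1900.

1.190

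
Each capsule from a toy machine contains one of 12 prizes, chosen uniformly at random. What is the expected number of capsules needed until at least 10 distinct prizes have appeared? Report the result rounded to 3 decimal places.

Going from k to k+1 distinct takes a geometric number of capsules with mean 12/(12-k).
Sum over k = 0,...,9: E = 12/12 + 12/11 + 12/10 + ... + 12/4 + 12/3 = 19.2385.

19.239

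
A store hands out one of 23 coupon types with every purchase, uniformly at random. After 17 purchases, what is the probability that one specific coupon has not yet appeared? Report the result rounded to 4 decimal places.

Each purchase misses the fixed coupon with probability (23-1)/23 = 22/23, independently.
P(still missing after 17) = (22/23)^17 = 0.46969.

0.4697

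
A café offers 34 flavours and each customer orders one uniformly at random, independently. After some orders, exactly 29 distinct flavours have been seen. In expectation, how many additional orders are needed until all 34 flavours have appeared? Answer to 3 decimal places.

77.633

The wait to go from k to k+1 distinct flavours is geometric with mean 34/(34-k).
Sum over k = 29,...,33: E = 34/5 + 34/4 + 34/3 + 34/2 + 34/1 = 77.6333.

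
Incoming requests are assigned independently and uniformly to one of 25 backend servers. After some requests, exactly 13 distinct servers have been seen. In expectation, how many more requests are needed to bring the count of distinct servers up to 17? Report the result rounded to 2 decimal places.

9.63

From k distinct to k+1 distinct takes on average 25/(25-k) requests.
Sum over k = 13,...,16: E = 25/12 + 25/11 + 25/10 + 25/9 = 9.634.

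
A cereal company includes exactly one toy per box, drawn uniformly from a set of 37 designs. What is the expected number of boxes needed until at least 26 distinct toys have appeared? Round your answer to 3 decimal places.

With k distinct toys already seen, the next new one arrives after an expected 37/(37-k) boxes.
Sum over k = 0,...,25: E = 37/37 + 37/36 + 37/35 + ... + 37/13 + 37/12 = 43.7232.

43.723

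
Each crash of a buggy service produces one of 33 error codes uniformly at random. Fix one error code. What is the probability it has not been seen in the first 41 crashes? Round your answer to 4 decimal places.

0.2832

On each crash the fixed error code fails to appear with probability 32/33.
P(still missing after 41) = (32/33)^41 = 0.28319.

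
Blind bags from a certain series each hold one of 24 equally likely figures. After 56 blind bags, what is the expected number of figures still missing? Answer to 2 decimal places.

2.21

For each figure, P(unseen after 56) = (23/24)^56 = 0.092.
By linearity of expectation, E[unseen] = 24·(23/24)^56 = 2.214.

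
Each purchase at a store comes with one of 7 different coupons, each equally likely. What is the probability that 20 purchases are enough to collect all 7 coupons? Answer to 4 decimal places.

0.7039

By inclusion–exclusion over which coupons are missing,
P(all seen) = Σ_{j=0}^{7} (-1)^j C(7,j)((7-j)/7)^20
= 1.00000 - 0.32075 + 0.02510 - 0.00048 + 0.00000 - 0.00000 + 0.00000 - 0.00000
= 0.70387.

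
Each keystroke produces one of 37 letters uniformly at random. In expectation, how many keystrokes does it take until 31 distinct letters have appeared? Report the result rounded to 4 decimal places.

With k distinct letters already seen, the next new one arrives after an expected 37/(37-k) keystrokes.
Sum over k = 0,...,30: E = 37/37 + 37/36 + 37/35 + ... + 37/8 + 37/7 = 64.80869.

64.8087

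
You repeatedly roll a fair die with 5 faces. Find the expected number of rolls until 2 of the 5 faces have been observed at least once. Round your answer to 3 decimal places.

Going from k to k+1 distinct takes a geometric number of rolls with mean 5/(5-k).
Sum over k = 0,...,1: E = 5/5 + 5/4 = 2.2500.

2.250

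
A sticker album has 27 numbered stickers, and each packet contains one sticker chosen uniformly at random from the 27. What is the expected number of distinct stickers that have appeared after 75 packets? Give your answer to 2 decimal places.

25.41

For each sticker, P(seen in 75 packets) = 1 - (26/27)^75 = 0.941.
By linearity of expectation, E[distinct seen] = 27·(1 - (26/27)^75) = 25.407.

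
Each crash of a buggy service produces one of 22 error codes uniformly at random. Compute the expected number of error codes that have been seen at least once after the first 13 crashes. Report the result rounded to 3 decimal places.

9.983

For each error code, P(seen in 13 crashes) = 1 - (21/22)^13 = 0.4538.
By linearity of expectation, E[distinct seen] = 22·(1 - (21/22)^13) = 9.9835.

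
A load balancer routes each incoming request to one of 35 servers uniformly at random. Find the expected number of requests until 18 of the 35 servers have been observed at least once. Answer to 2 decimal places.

24.75

With k distinct servers already seen, the next new one arrives after an expected 35/(35-k) requests.
Sum over k = 0,...,17: E = 35/35 + 35/34 + 35/33 + ... + 35/19 + 35/18 = 24.753.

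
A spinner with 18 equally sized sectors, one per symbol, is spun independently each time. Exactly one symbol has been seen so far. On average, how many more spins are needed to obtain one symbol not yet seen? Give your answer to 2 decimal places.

Each spin yields a new symbol with probability (18-1)/18 = 17/18, so the wait is geometric with mean 18/17.
E = 18/17 = 1.059.

1.06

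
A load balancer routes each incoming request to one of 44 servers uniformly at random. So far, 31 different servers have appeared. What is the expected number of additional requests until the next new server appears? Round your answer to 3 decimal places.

Each request yields a new server with probability (44-31)/44 = 13/44, so the wait is geometric with mean 44/13.
E = 44/13 = 3.3846.

3.385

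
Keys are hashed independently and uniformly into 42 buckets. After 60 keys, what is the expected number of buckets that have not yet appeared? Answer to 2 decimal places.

9.89

For each bucket, P(unseen after 60) = (41/42)^60 = 0.236.
By linearity of expectation, E[unseen] = 42·(41/42)^60 = 9.893.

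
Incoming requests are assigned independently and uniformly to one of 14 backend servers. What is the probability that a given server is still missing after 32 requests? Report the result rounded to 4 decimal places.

0.0933

Each request misses the fixed server with probability (14-1)/14 = 13/14, independently.
P(still missing after 32) = (13/14)^32 = 0.09334.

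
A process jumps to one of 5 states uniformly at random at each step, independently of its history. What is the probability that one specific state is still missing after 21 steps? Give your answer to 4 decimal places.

0.0092

On each step the fixed state fails to appear with probability 4/5.
P(still missing after 21) = (4/5)^21 = 0.00922.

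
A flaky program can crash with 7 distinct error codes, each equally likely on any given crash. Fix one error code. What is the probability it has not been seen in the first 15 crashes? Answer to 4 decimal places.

On each crash the fixed error code fails to appear with probability 6/7.
P(still missing after 15) = (6/7)^15 = 0.09904.

0.0990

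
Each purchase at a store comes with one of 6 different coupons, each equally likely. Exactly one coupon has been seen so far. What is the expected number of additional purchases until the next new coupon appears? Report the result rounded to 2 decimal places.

Each purchase yields a new coupon with probability (6-1)/6 = 5/6, so the wait is geometric with mean 6/5.
E = 6/5 = 1.200.

1.20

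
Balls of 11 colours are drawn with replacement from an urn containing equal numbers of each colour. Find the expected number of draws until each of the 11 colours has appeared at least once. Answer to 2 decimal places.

After k distinct colours have appeared, the next draw gives a new one with probability (11-k)/11, so the expected wait for the (k+1)-th is 11/(11-k).
E[T] = 11/11 + 11/10 + 11/9 + ... + 11/2 + 11/1 = 11·H_{11}.
H_{11} = 3.020, so E[T] = 33.219.

33.22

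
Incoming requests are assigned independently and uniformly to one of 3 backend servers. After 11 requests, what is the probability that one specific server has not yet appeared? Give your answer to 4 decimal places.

0.0116

Each request misses the fixed server with probability (3-1)/3 = 2/3, independently.
P(still missing after 11) = (2/3)^11 = 0.01156.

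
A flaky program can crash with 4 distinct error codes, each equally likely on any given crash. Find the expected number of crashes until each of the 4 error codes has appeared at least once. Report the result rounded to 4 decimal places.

After k distinct error codes have appeared, the next crash gives a new one with probability (4-k)/4, so the expected wait for the (k+1)-th is 4/(4-k).
E[T] = 4/4 + 4/3 + 4/2 + 4/1 = 4·H_{4}.
H_{4} = 2.08333, so E[T] = 8.33333.

8.3333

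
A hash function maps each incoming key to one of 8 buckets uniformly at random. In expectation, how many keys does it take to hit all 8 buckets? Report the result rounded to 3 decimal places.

After k distinct buckets have appeared, the next key gives a new one with probability (8-k)/8, so the expected wait for the (k+1)-th is 8/(8-k).
E[T] = 8/8 + 8/7 + 8/6 + ... + 8/2 + 8/1 = 8·H_{8}.
H_{8} = 2.7179, so E[T] = 21.7429.

21.743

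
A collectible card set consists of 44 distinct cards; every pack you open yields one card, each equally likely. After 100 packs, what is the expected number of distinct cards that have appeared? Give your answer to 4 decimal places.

39.5840

For each card, P(seen in 100 packs) = 1 - (43/44)^100 = 0.89964.
By linearity of expectation, E[distinct seen] = 44·(1 - (43/44)^100) = 39.58398.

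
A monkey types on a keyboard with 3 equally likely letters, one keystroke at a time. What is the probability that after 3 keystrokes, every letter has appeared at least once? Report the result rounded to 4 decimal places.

By inclusion–exclusion over which letters are missing,
P(all seen) = Σ_{j=0}^{3} (-1)^j C(3,j)((3-j)/3)^3
= 1.00000 - 0.88889 + 0.11111 - 0.00000
= 0.22222.

0.2222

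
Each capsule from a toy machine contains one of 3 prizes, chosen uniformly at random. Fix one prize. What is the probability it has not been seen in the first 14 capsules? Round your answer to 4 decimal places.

0.0034

Each capsule misses the fixed prize with probability (3-1)/3 = 2/3, independently.
P(still missing after 14) = (2/3)^14 = 0.00343.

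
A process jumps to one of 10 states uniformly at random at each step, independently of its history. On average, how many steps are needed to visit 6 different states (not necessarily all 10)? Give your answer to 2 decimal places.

Going from k to k+1 distinct takes a geometric number of steps with mean 10/(10-k).
Sum over k = 0,...,5: E = 10/10 + 10/9 + 10/8 + 10/7 + 10/6 + 10/5 = 8.456.

8.46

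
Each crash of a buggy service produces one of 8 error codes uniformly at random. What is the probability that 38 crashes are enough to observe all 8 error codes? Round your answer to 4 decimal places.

0.9505

By inclusion–exclusion over which error codes are missing,
P(all seen) = Σ_{j=0}^{8} (-1)^j C(8,j)((8-j)/8)^38
= 1.00000 - 0.05005 + 0.00050 - 0.00000 + 0.00000 - 0.00000 + 0.00000 - 0.00000 + 0.00000
= 0.95045.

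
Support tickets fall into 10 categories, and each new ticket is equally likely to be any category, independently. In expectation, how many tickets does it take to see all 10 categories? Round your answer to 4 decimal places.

29.2897

The wait to go from k to k+1 distinct categories is geometric with mean 10/(10-k).
E[T] = 10/10 + 10/9 + 10/8 + ... + 10/2 + 10/1 = 10·H_{10}.
H_{10} = 2.92897, so E[T] = 29.28968.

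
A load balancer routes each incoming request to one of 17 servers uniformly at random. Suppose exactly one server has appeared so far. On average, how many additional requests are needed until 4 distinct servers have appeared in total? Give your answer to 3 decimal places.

With k distinct servers already seen, the next new one takes an expected 17/(17-k) requests.
Sum over k = 1,...,3: E = 17/16 + 17/15 + 17/14 = 3.4101.

3.410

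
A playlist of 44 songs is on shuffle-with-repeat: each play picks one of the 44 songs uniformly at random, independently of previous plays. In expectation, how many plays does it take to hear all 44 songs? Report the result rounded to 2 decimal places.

192.40

After k distinct songs have appeared, the next play gives a new one with probability (44-k)/44, so the expected wait for the (k+1)-th is 44/(44-k).
E[T] = 44/44 + 44/43 + 44/42 + ... + 44/2 + 44/1 = 44·H_{44}.
H_{44} = 4.373, so E[T] = 192.400.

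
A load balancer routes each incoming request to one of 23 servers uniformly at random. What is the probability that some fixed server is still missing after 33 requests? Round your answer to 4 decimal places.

Each request misses the fixed server with probability (23-1)/23 = 22/23, independently.
P(still missing after 33) = (22/23)^33 = 0.23064.

0.2306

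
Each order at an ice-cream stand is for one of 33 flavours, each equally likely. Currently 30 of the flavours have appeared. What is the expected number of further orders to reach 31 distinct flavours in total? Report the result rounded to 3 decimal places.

With k distinct flavours already seen, the next new one takes an expected 33/(33-k) orders.
Only the k = 30 term is needed: E = 33/3 = 11.0000.

11.000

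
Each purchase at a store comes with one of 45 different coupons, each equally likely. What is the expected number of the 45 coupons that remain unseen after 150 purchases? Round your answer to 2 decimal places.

For each coupon, P(unseen after 150) = (44/45)^150 = 0.034.
By linearity of expectation, E[unseen] = 45·(44/45)^150 = 1.546.

1.55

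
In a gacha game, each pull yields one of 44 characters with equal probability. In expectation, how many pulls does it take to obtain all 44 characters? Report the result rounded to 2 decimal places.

192.40

After k distinct characters have appeared, the next pull gives a new one with probability (44-k)/44, so the expected wait for the (k+1)-th is 44/(44-k).
E[T] = 44/44 + 44/43 + 44/42 + ... + 44/2 + 44/1 = 44·H_{44}.
H_{44} = 4.373, so E[T] = 192.400.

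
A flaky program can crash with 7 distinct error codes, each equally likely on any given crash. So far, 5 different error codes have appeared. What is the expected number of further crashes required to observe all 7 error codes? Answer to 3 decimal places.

With k distinct error codes already seen, the next new one takes an expected 7/(7-k) crashes.
Sum over k = 5,...,6: E = 7/2 + 7/1 = 10.5000.

10.500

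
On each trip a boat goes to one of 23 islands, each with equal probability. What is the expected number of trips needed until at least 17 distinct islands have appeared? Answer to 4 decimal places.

With k distinct islands already seen, the next new one arrives after an expected 23/(23-k) trips.
Sum over k = 0,...,16: E = 23/23 + 23/22 + 23/21 + ... + 23/8 + 23/7 = 29.53870.

29.5387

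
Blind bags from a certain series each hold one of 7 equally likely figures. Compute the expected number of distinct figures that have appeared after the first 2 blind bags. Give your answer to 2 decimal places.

For each figure, P(seen in 2 blind bags) = 1 - (6/7)^2 = 0.265.
By linearity of expectation, E[distinct seen] = 7·(1 - (6/7)^2) = 1.857.

1.86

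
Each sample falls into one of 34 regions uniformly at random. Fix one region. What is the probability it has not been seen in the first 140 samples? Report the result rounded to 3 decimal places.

0.015

Each sample misses the fixed region with probability (34-1)/34 = 33/34, independently.
P(still missing after 140) = (33/34)^140 = 0.0153.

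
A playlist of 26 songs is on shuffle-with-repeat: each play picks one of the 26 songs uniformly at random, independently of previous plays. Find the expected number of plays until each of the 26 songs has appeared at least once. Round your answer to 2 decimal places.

100.21

Split into phases: going from k distinct to k+1 distinct takes on average 26/(26-k) plays.
E[T] = 26/26 + 26/25 + 26/24 + ... + 26/2 + 26/1 = 26·H_{26}.
H_{26} = 3.854, so E[T] = 100.215.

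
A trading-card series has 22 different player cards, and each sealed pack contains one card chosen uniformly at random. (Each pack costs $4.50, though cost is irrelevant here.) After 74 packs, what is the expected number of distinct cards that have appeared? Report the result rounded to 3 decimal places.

21.296

For each card, P(seen in 74 packs) = 1 - (21/22)^74 = 0.9680.
By linearity of expectation, E[distinct seen] = 22·(1 - (21/22)^74) = 21.2963.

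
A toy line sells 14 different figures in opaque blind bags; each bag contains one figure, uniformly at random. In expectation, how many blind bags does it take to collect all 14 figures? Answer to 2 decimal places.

45.52

Split into phases: going from k distinct to k+1 distinct takes on average 14/(14-k) blind bags.
E[T] = 14/14 + 14/13 + 14/12 + ... + 14/2 + 14/1 = 14·H_{14}.
H_{14} = 3.252, so E[T] = 45.522.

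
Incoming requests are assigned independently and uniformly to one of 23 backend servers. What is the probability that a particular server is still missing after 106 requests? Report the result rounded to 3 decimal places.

Each request misses the fixed server with probability (23-1)/23 = 22/23, independently.
P(still missing after 106) = (22/23)^106 = 0.0090.

0.009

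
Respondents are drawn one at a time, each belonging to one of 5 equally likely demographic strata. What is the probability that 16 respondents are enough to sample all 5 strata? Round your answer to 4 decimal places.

0.8621

Let A_i be the event that stratum i is missing after 16 respondents. By inclusion–exclusion on the A_i,
P(all seen) = Σ_{j=0}^{5} (-1)^j C(5,j)((5-j)/5)^16
= 1.00000 - 0.14074 + 0.00282 - 0.00000 + 0.00000 - 0.00000
= 0.86208.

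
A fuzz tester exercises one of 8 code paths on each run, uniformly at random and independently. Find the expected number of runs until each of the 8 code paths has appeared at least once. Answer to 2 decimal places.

Split into phases: going from k distinct to k+1 distinct takes on average 8/(8-k) runs.
E[T] = 8/8 + 8/7 + 8/6 + ... + 8/2 + 8/1 = 8·H_{8}.
H_{8} = 2.718, so E[T] = 21.743.

21.74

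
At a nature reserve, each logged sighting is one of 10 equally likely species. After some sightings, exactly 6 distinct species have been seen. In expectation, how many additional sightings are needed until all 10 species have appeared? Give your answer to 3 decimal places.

The wait to go from k to k+1 distinct species is geometric with mean 10/(10-k).
Sum over k = 6,...,9: E = 10/4 + 10/3 + 10/2 + 10/1 = 20.8333.

20.833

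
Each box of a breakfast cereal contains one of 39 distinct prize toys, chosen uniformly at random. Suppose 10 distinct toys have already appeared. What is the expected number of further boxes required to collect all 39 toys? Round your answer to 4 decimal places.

From k distinct to k+1 distinct takes on average 39/(39-k) boxes.
Sum over k = 10,...,38: E = 39/29 + 39/28 + 39/27 + ... + 39/2 + 39/1 = 154.50450.

154.5045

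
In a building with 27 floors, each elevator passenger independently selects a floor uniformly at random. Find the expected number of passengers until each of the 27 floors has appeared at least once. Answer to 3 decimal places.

105.069

The wait to go from k to k+1 distinct floors is geometric with mean 27/(27-k).
E[T] = 27/27 + 27/26 + 27/25 + ... + 27/2 + 27/1 = 27·H_{27}.
H_{27} = 3.8915, so E[T] = 105.0693.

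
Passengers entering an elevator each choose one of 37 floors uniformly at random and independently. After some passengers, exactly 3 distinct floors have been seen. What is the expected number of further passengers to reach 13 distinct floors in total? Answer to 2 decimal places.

The wait to go from k to k+1 distinct floors is geometric with mean 37/(37-k).
Sum over k = 3,...,12: E = 37/34 + 37/33 + 37/32 + ... + 37/26 + 37/25 = 12.663.

12.66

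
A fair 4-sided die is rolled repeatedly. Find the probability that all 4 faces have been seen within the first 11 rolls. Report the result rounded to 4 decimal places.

Let A_i be the event that face i is missing after 11 rolls. By inclusion–exclusion on the A_i,
P(all seen) = Σ_{j=0}^{4} (-1)^j C(4,j)((4-j)/4)^11
= 1.00000 - 0.16894 + 0.00293 - 0.00000 + 0.00000
= 0.83399.

0.8340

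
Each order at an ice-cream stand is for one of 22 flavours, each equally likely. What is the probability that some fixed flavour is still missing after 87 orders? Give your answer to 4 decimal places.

0.0175

Each order misses the fixed flavour with probability (22-1)/22 = 21/22, independently.
P(still missing after 87) = (21/22)^87 = 0.01747.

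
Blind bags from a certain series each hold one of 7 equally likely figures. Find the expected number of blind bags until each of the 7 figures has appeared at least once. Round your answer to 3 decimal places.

18.150

The wait to go from k to k+1 distinct figures is geometric with mean 7/(7-k).
E[T] = 7/7 + 7/6 + 7/5 + ... + 7/2 + 7/1 = 7·H_{7}.
H_{7} = 2.5929, so E[T] = 18.1500.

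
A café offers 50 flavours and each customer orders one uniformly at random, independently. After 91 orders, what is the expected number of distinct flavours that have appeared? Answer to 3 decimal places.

42.047

For each flavour, P(seen in 91 orders) = 1 - (49/50)^91 = 0.8409.
By linearity of expectation, E[distinct seen] = 50·(1 - (49/50)^91) = 42.0468.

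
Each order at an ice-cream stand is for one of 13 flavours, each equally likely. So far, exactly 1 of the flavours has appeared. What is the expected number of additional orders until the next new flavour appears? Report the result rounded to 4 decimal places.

The number of orders until the next new flavour is geometric with success probability 12/13, so its mean is 13/12.
E = 13/12 = 1.08333.

1.0833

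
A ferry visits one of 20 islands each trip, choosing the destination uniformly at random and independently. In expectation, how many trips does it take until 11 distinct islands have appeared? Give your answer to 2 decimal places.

With k distinct islands already seen, the next new one arrives after an expected 20/(20-k) trips.
Sum over k = 0,...,10: E = 20/20 + 20/19 + 20/18 + ... + 20/11 + 20/10 = 15.375.

15.38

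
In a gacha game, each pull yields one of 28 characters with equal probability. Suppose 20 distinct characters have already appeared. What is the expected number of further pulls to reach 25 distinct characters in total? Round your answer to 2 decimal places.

With k distinct characters already seen, the next new one takes an expected 28/(28-k) pulls.
Sum over k = 20,...,24: E = 28/8 + 28/7 + 28/6 + 28/5 + 28/4 = 24.767.

24.77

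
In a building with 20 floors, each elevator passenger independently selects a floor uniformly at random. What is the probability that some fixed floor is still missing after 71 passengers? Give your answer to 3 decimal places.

Each passenger misses the fixed floor with probability (20-1)/20 = 19/20, independently.
P(still missing after 71) = (19/20)^71 = 0.0262.

0.026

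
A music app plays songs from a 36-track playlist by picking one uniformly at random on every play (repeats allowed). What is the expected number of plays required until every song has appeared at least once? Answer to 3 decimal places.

150.284

After k distinct songs have appeared, the next play gives a new one with probability (36-k)/36, so the expected wait for the (k+1)-th is 36/(36-k).
E[T] = 36/36 + 36/35 + 36/34 + ... + 36/2 + 36/1 = 36·H_{36}.
H_{36} = 4.1746, so E[T] = 150.2841.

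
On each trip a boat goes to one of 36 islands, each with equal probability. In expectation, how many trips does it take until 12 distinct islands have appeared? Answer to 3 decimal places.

14.350

Going from k to k+1 distinct takes a geometric number of trips with mean 36/(36-k).
Sum over k = 0,...,11: E = 36/36 + 36/35 + 36/34 + ... + 36/26 + 36/25 = 14.3496.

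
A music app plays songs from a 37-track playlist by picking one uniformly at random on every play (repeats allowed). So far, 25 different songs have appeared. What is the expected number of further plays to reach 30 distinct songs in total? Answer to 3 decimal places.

The wait to go from k to k+1 distinct songs is geometric with mean 37/(37-k).
Sum over k = 25,...,29: E = 37/12 + 37/11 + 37/10 + 37/9 + 37/8 = 18.8831.

18.883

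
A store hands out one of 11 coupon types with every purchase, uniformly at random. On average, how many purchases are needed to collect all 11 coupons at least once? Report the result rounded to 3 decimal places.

33.219

Split into phases: going from k distinct to k+1 distinct takes on average 11/(11-k) purchases.
E[T] = 11/11 + 11/10 + 11/9 + ... + 11/2 + 11/1 = 11·H_{11}.
H_{11} = 3.0199, so E[T] = 33.2187.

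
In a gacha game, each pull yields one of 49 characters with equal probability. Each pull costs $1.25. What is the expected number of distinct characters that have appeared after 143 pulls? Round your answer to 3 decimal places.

For each character, P(seen in 143 pulls) = 1 - (48/49)^143 = 0.9476.
By linearity of expectation, E[distinct seen] = 49·(1 - (48/49)^143) = 46.4317.

46.432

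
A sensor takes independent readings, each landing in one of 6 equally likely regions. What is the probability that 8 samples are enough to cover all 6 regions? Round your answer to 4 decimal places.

0.1140

Let A_i be the event that region i is missing after 8 samples. By inclusion–exclusion on the A_i,
P(all seen) = Σ_{j=0}^{6} (-1)^j C(6,j)((6-j)/6)^8
= 1.00000 - 1.39541 + 0.58528 - 0.07813 + 0.00229 - 0.00000 + 0.00000
= 0.11403.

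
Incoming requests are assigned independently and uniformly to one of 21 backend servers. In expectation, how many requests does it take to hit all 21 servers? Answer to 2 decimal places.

76.55

After k distinct servers have appeared, the next request gives a new one with probability (21-k)/21, so the expected wait for the (k+1)-th is 21/(21-k).
E[T] = 21/21 + 21/20 + 21/19 + ... + 21/2 + 21/1 = 21·H_{21}.
H_{21} = 3.645, so E[T] = 76.553.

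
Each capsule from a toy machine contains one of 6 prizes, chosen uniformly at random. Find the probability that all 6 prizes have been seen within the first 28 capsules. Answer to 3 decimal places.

0.964

Let A_i be the event that prize i is missing after 28 capsules. By inclusion–exclusion on the A_i,
P(all seen) = Σ_{j=0}^{6} (-1)^j C(6,j)((6-j)/6)^28
= 1.0000 - 0.0364 + 0.0002 - 0.0000 + 0.0000 - 0.0000 + 0.0000
= 0.9638.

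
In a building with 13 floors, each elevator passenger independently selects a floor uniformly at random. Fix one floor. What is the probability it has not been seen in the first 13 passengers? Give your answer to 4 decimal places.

0.3533

On each passenger the fixed floor fails to appear with probability 12/13.
P(still missing after 13) = (12/13)^13 = 0.35326.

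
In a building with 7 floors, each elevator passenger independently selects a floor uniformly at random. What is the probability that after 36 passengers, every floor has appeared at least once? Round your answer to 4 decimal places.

0.9729

By inclusion–exclusion over which floors are missing,
P(all seen) = Σ_{j=0}^{7} (-1)^j C(7,j)((7-j)/7)^36
= 1.00000 - 0.02723 + 0.00012 - 0.00000 + 0.00000 - 0.00000 + 0.00000 - 0.00000
= 0.97289.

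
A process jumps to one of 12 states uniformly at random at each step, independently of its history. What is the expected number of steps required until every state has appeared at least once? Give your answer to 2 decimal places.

37.24

The wait to go from k to k+1 distinct states is geometric with mean 12/(12-k).
E[T] = 12/12 + 12/11 + 12/10 + ... + 12/2 + 12/1 = 12·H_{12}.
H_{12} = 3.103, so E[T] = 37.239.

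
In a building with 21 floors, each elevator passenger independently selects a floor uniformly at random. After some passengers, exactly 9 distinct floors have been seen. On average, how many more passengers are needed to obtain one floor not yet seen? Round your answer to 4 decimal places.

1.7500

Each passenger yields a new floor with probability (21-9)/21 = 12/21, so the wait is geometric with mean 21/12.
E = 21/12 = 1.75000.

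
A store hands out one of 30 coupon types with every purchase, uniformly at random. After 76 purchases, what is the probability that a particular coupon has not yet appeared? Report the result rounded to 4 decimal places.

On each purchase the fixed coupon fails to appear with probability 29/30.
P(still missing after 76) = (29/30)^76 = 0.07604.

0.0760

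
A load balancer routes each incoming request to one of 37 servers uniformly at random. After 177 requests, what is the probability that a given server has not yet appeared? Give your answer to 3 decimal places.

Each request misses the fixed server with probability (37-1)/37 = 36/37, independently.
P(still missing after 177) = (36/37)^177 = 0.0078.

0.008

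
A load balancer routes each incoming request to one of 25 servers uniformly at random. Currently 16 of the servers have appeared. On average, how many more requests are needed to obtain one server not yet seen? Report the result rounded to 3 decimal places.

2.778

Each request yields a new server with probability (25-16)/25 = 9/25, so the wait is geometric with mean 25/9.
E = 25/9 = 2.7778.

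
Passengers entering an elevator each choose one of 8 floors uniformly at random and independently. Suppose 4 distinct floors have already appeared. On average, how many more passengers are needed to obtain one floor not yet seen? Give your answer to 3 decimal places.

2.000

The number of passengers until the next new floor is geometric with success probability 4/8, so its mean is 8/4.
E = 8/4 = 2.0000.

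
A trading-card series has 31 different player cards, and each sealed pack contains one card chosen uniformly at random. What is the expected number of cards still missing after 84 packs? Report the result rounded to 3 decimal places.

For each card, P(unseen after 84) = (30/31)^84 = 0.0637.
By linearity of expectation, E[unseen] = 31·(30/31)^84 = 1.9732.

1.973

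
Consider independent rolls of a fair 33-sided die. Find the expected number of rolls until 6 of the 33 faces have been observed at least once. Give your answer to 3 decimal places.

6.512

With k distinct faces already seen, the next new one arrives after an expected 33/(33-k) rolls.
Sum over k = 0,...,5: E = 33/33 + 33/32 + 33/31 + 33/30 + 33/29 + 33/28 = 6.5123.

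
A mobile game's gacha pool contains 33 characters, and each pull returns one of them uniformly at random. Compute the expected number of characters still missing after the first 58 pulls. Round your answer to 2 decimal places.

For each character, P(unseen after 58) = (32/33)^58 = 0.168.
By linearity of expectation, E[unseen] = 33·(32/33)^58 = 5.539.

5.54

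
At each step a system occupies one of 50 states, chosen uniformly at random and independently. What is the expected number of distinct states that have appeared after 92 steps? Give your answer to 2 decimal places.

For each state, P(seen in 92 steps) = 1 - (49/50)^92 = 0.844.
By linearity of expectation, E[distinct seen] = 50·(1 - (49/50)^92) = 42.206.

42.21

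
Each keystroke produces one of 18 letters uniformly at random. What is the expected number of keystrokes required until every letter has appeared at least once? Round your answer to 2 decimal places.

62.91

After k distinct letters have appeared, the next keystroke gives a new one with probability (18-k)/18, so the expected wait for the (k+1)-th is 18/(18-k).
E[T] = 18/18 + 18/17 + 18/16 + ... + 18/2 + 18/1 = 18·H_{18}.
H_{18} = 3.495, so E[T] = 62.912.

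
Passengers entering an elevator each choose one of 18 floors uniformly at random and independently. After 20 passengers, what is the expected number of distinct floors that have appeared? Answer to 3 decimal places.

For each floor, P(seen in 20 passengers) = 1 - (17/18)^20 = 0.6812.
By linearity of expectation, E[distinct seen] = 18·(1 - (17/18)^20) = 12.2615.

12.261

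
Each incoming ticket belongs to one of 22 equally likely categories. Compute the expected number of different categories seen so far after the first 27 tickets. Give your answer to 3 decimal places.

For each category, P(seen in 27 tickets) = 1 - (21/22)^27 = 0.7152.
By linearity of expectation, E[distinct seen] = 22·(1 - (21/22)^27) = 15.7349.

15.735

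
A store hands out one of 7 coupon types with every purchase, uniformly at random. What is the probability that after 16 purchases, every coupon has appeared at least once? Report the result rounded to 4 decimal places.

0.4977

By inclusion–exclusion over which coupons are missing,
P(all seen) = Σ_{j=0}^{7} (-1)^j C(7,j)((7-j)/7)^16
= 1.00000 - 0.59422 + 0.09642 - 0.00452 + 0.00005 - 0.00000 + 0.00000 - 0.00000
= 0.49772.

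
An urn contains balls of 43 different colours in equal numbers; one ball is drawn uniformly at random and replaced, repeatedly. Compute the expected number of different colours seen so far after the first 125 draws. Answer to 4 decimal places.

For each colour, P(seen in 125 draws) = 1 - (42/43)^125 = 0.94720.
By linearity of expectation, E[distinct seen] = 43·(1 - (42/43)^125) = 40.72975.

40.7298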